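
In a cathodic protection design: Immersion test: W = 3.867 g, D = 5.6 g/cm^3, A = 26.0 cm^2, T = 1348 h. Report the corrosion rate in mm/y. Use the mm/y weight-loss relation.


Apply the mm/y weight-loss relation: CR = 87600 * W / (D * A * T)
Numerator: 87600 * 3.867 = 338749.2
Denominator: 5.6 * 26.0 * 1348 = 196268.8
CR = 338749.2 / 196268.8 = 1.7259 mm/y

1.7259 mm/y


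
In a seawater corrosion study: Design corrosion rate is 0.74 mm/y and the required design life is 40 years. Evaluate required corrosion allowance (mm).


Corrosion allowance = CR × design life
CA = 0.74 * 40 = 29.6 mm

29.6 mm


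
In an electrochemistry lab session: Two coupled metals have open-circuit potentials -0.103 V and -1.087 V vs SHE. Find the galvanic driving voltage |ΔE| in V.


Driving voltage is the absolute potential difference.
|ΔE| = |-0.103 − (-1.087)| = 0.984 V

0.984 V


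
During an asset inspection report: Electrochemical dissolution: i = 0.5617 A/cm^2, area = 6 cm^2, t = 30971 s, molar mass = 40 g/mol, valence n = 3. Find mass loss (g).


Apply Faraday's law: m = i*A*t*M / (n*F)
Total charge passed Q = i*A*t = 0.5617*6*30971 = 104378.4642 C
m = Q*M/(n*F) = 104378.4642*40/(3*96485) = 14.424 g

14.424 g


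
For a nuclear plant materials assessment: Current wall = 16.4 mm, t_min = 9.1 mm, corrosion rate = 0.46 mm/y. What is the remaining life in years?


Apply the remaining-life relation: RL = (t_current − t_min) / CR
RL = (16.4 − 9.1) / 0.46 = 7.3 / 0.46 = 15.9 years

15.9 years


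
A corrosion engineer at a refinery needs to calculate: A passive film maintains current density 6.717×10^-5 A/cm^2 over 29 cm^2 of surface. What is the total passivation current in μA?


I = i_pass * A, then convert A → μA (×10^6)
I = 6.717×10^-5 * 29 * 10^6 = 1947.93 μA

1947.93 μA


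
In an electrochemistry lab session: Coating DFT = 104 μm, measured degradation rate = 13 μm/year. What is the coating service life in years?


Service life = thickness / degradation rate
Life = 104 / 13 = 8.0 years

8.0 years


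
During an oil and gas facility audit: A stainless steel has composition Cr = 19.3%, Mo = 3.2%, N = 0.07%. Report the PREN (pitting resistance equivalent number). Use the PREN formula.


Apply the PREN formula: PREN = Cr + 3.3*Mo + 16*N
PREN = 19.3 + 3.3*3.2 + 16*0.07
PREN = 19.3 + 10.56 + 1.12 = 30.98

30.98


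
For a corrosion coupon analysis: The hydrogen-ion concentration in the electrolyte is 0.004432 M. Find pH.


pH = −log10[H+]
pH = −log10(0.004432) = 2.35

2.35


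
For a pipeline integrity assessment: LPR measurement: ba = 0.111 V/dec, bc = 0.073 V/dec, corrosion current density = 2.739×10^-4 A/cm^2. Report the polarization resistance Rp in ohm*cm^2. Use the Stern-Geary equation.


Apply the Stern-Geary equation: Rp = ba*bc / (2.303*icorr*(ba+bc))
ba*bc = 0.111*0.073 = 0.008103
ba+bc = 0.184; 2.303*icorr*(ba+bc) = 2.303*2.739×10^-4*0.184 = 1.1606567×10^-4
Rp = 0.008103 / 1.1606567×10^-4 = 69.8 ohm*cm^2

69.8 ohm*cm^2


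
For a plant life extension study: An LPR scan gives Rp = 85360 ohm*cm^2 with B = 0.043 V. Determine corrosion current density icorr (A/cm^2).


Apply the Stern-Geary relation: icorr = B / Rp
icorr = 0.043 / 85360 = 5.037×10^-7 A/cm^2

5.037×10^-7 A/cm^2


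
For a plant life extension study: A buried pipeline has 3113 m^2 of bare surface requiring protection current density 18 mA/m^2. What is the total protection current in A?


I = area * current density, then convert mA → A (÷1000)
I = 3113 * 18 / 1000 = 56.03 A

56.03 A


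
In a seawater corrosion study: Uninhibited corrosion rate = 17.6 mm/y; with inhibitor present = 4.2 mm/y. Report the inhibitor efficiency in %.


Apply the inhibitor-efficiency definition: IE = (CR_blank − CR_inh)/CR_blank × 100
IE = (17.6 − 4.2) / 17.6 × 100
IE = 13.4 / 17.6 × 100 = 76.1 %

76.1 %


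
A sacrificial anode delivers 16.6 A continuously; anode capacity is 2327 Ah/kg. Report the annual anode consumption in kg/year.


Annual consumption = current * hours per year / capacity
Rate = 16.6 * 8760 / 2327 = 62.5 kg/year

62.5 kg/year


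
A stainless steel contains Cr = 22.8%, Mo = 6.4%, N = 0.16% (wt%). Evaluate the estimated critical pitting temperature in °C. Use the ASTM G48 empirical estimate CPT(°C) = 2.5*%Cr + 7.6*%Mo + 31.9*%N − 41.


Apply the ASTM G48 empirical CPT estimate: CPT(°C) = 2.5*%Cr + 7.6*%Mo + 31.9*%N − 41
2.5*22.8 = 57; 7.6*6.4 = 48.64; 31.9*0.16 = 5.104
CPT = 57 + 48.64 + 5.104 − 41 = 69.744 °C
Rounded to 0.1 °C: CPT ≈ 69.7 °C

69.7 °C


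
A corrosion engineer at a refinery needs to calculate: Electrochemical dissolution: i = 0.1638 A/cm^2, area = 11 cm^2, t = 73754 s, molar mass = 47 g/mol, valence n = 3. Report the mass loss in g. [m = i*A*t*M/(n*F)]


Apply Faraday's law: m = i*A*t*M / (n*F)
Total charge passed Q = i*A*t = 0.1638*11*73754 = 132889.9572 C
m = Q*M/(n*F) = 132889.9572*47/(3*96485) = 21.57789 g

21.57789 g


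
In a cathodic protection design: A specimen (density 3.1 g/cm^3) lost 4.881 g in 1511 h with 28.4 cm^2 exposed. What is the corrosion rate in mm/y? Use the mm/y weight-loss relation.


Apply the mm/y weight-loss relation: CR = 87600 * W / (D * A * T)
Numerator: 87600 * 4.881 = 427575.6
Denominator: 3.1 * 28.4 * 1511 = 133028.44
CR = 427575.6 / 133028.44 = 3.21417 mm/y

3.21417 mm/y


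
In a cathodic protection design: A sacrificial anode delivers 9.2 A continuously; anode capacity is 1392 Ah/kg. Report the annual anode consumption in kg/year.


Annual consumption = current * hours per year / capacity
Rate = 9.2 * 8760 / 1392 = 57.9 kg/year

57.9 kg/year


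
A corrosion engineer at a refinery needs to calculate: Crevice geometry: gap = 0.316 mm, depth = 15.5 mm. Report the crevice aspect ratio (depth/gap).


Aspect ratio = depth / gap
Ratio = 15.5 / 0.316 = 49.1

49.1


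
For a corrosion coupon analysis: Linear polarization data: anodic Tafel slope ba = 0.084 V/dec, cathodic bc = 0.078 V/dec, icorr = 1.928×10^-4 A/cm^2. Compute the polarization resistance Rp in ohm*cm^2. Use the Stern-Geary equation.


Apply the Stern-Geary equation: Rp = ba*bc / (2.303*icorr*(ba+bc))
ba*bc = 0.084*0.078 = 0.006552
ba+bc = 0.162; 2.303*icorr*(ba+bc) = 2.303*1.928×10^-4*0.162 = 7.1930981×10^-5
Rp = 0.006552 / 7.1930981×10^-5 = 91.09 ohm*cm^2

91.09 ohm*cm^2


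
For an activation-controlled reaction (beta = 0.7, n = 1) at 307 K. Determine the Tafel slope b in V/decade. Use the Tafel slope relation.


Apply the Tafel slope relation: b = 2.303*R*T/(beta*n*F)
Numerator: 2.303 * 8.314 * 307 = 5878.17
Denominator: 0.7 * 1 * 96485 = 67539.5
b = 5878.17 / 67539.5 = 0.087 V/decade

0.087 V/decade


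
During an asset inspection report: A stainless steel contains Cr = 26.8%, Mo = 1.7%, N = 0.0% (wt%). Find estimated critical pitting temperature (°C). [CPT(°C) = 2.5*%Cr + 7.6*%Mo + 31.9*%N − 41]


Apply the ASTM G48 empirical CPT estimate: CPT(°C) = 2.5*%Cr + 7.6*%Mo + 31.9*%N − 41
2.5*26.8 = 67; 7.6*1.7 = 12.92; 31.9*0.0 = 0
CPT = 67 + 12.92 + 0 − 41 = 38.92 °C
Rounded to 0.1 °C: CPT ≈ 38.9 °C

38.9 °C


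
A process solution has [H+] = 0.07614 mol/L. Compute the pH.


pH = −log10[H+]
pH = −log10(0.07614) = 1.12

1.12


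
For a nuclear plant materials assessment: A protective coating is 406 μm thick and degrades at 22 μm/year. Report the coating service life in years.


Service life = thickness / degradation rate
Life = 406 / 22 = 18.5 years

18.5 years


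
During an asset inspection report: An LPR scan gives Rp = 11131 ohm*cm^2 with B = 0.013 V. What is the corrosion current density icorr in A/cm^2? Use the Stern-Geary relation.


Apply the Stern-Geary relation: icorr = B / Rp
icorr = 0.013 / 11131 = 1.168×10^-6 A/cm^2

1.168×10^-6 A/cm^2


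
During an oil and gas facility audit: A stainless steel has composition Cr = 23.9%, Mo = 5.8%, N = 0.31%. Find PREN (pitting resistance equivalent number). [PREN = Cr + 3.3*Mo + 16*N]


Apply the PREN formula: PREN = Cr + 3.3*Mo + 16*N
PREN = 23.9 + 3.3*5.8 + 16*0.31
PREN = 23.9 + 19.14 + 4.96 = 48.0

48.0


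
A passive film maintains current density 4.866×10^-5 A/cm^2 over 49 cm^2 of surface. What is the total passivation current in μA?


I = i_pass * A, then convert A → μA (×10^6)
I = 4.866×10^-5 * 49 * 10^6 = 2384.34 μA

2384.34 μA


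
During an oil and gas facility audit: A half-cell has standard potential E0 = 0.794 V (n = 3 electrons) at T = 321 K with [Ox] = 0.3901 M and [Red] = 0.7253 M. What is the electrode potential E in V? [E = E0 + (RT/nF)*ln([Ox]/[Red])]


Apply the Nernst equation: E = E0 + (RT/nF)*ln([Ox]/[Red])
Step 1: RT/nF = 8.314*321/(3*96485) = 0.00922007 V
Step 2: [Ox]/[Red] = 0.3901/0.7253 = 0.537846
Step 3: ln(0.537846) = -0.620183
Step 4: correction = 0.00922007 * -0.620183 = -0.0057 V
E = 0.794 + -0.0057 = 0.7883 V

0.7883 V


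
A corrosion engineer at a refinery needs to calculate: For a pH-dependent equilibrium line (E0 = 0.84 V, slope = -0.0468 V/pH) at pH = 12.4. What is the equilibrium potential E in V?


Apply the Pourbaix line equation: E = E0 + slope*pH
E = 0.84 + (-0.0468)*12.4 = 0.84 + (-0.58032) = 0.25968 V
Rounded to 4 decimal places: E = 0.2597 V

0.2597 V


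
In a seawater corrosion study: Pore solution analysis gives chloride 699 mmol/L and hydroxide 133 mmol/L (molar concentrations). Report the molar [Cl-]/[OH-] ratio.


Threshold parameter = [Cl-] / [OH-] (molar basis; both in mmol/L, so units cancel)
Ratio = 699 / 133 = 5.26

5.26


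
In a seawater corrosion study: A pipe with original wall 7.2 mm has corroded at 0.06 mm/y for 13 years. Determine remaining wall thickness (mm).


Remaining wall = original − CR × time
t = 7.2 − 0.06*13 = 7.2 − 0.78 = 6.42 mm

6.42 mm


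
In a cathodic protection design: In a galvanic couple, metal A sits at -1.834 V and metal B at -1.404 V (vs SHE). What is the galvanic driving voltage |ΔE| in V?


Driving voltage is the absolute potential difference.
|ΔE| = |-1.834 − (-1.404)| = 0.43 V

0.43 V


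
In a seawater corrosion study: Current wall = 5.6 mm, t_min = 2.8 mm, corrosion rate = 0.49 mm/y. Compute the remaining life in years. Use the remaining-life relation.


Apply the remaining-life relation: RL = (t_current − t_min) / CR
RL = (5.6 − 2.8) / 0.49 = 2.8 / 0.49 = 5.7 years

5.7 years


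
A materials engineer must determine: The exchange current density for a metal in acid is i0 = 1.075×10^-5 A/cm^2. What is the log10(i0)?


i0 = 1.075×10^-5 A/cm^2
log10(i0) = -4.969

-4.969


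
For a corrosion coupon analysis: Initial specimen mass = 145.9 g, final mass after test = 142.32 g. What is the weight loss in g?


Weight loss = initial − final
WL = 145.9 − 142.32 = 3.58 g

3.58 g


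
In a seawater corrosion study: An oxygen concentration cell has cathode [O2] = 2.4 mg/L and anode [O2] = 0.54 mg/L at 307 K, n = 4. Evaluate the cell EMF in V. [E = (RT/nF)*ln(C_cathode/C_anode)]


Apply the Nernst concentration-cell relation: E = (RT/nF)*ln(C_cathode/C_anode)
RT/nF = 8.314*307/(4*96485) = 0.00661346 V
ln(2.4/0.54) = 1.49165
E = 0.00661346 * 1.49165 = 0.00986 V

0.00986 V


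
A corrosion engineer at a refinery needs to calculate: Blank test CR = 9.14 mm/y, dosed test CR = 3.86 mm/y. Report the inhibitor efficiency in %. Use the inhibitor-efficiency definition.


Apply the inhibitor-efficiency definition: IE = (CR_blank − CR_inh)/CR_blank × 100
IE = (9.14 − 3.86) / 9.14 × 100
IE = 5.28 / 9.14 × 100 = 57.8 %

57.8 %


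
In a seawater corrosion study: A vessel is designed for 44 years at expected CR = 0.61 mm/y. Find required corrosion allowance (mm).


Corrosion allowance = CR × design life
CA = 0.61 * 44 = 26.84 mm

26.84 mm


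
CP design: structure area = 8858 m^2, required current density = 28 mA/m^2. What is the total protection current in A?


I = area * current density, then convert mA → A (÷1000)
I = 8858 * 28 / 1000 = 248.02 A

248.02 A


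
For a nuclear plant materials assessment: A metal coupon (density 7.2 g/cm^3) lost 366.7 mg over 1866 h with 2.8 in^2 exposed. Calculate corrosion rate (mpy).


Apply the mpy weight-loss relation: CR = 534 * W / (D * A * T)
Numerator: 534 * 366.7 = 195817.8
Denominator: 7.2 * 2.8 * 1866 = 37618.56
CR = 195817.8 / 37618.56 = 5.2054 mpy

5.2054 mpy


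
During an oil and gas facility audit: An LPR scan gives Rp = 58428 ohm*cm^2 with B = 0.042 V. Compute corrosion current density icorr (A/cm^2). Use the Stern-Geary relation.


Apply the Stern-Geary relation: icorr = B / Rp
icorr = 0.042 / 58428 = 7.188×10^-7 A/cm^2

7.188×10^-7 A/cm^2


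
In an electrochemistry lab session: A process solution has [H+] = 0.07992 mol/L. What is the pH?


pH = −log10[H+]
pH = −log10(0.07992) = 1.1

1.1


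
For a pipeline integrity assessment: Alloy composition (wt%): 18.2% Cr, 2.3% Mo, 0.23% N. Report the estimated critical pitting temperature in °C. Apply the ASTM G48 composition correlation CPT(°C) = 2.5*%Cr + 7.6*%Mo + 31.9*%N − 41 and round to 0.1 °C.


Apply the ASTM G48 empirical CPT estimate: CPT(°C) = 2.5*%Cr + 7.6*%Mo + 31.9*%N − 41
2.5*18.2 = 45.5; 7.6*2.3 = 17.48; 31.9*0.23 = 7.337
CPT = 45.5 + 17.48 + 7.337 − 41 = 29.317 °C
Rounded to 0.1 °C: CPT ≈ 29.3 °C

29.3 °C


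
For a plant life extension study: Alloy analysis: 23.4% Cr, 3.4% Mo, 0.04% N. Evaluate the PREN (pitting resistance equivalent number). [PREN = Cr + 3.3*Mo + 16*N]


Apply the PREN formula: PREN = Cr + 3.3*Mo + 16*N
PREN = 23.4 + 3.3*3.4 + 16*0.04
PREN = 23.4 + 11.22 + 0.64 = 35.26

35.26


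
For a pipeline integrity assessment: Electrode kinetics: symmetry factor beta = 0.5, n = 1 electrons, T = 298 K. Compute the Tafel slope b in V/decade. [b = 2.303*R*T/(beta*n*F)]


Apply the Tafel slope relation: b = 2.303*R*T/(beta*n*F)
Numerator: 2.303 * 8.314 * 298 = 5705.85
Denominator: 0.5 * 1 * 96485 = 48242.5
b = 5705.85 / 48242.5 = 0.118 V/decade

0.118 V/decade


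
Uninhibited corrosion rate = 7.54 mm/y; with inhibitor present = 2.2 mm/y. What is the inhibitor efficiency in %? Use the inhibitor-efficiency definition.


Apply the inhibitor-efficiency definition: IE = (CR_blank − CR_inh)/CR_blank × 100
IE = (7.54 − 2.2) / 7.54 × 100
IE = 5.34 / 7.54 × 100 = 70.8 %

70.8 %


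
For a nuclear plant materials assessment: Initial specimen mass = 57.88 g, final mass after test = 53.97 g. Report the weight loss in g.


Weight loss = initial − final
WL = 57.88 − 53.97 = 3.91 g

3.91 g


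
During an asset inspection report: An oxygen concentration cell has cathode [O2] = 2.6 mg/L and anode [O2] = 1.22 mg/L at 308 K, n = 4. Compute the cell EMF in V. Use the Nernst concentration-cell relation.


Apply the Nernst concentration-cell relation: E = (RT/nF)*ln(C_cathode/C_anode)
RT/nF = 8.314*308/(4*96485) = 0.006635 V
ln(2.6/1.22) = 0.75666
E = 0.006635 * 0.75666 = 0.00502 V

0.00502 V


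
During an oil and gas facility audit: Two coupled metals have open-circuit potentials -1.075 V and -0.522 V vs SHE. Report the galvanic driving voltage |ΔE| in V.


Driving voltage is the absolute potential difference.
|ΔE| = |-1.075 − (-0.522)| = 0.553 V

0.553 V


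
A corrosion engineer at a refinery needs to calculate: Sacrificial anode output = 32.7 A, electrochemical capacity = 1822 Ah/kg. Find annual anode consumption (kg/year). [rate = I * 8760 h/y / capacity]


Annual consumption = current * hours per year / capacity
Rate = 32.7 * 8760 / 1822 = 157.2 kg/year

157.2 kg/year


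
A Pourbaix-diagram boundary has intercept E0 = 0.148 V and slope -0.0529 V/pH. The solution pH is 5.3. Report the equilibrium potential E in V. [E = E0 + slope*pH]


Apply the Pourbaix line equation: E = E0 + slope*pH
E = 0.148 + (-0.0529)*5.3 = 0.148 + (-0.28037) = -0.13237 V
Rounded to 4 decimal places: E = -0.1324 V

-0.1324 V


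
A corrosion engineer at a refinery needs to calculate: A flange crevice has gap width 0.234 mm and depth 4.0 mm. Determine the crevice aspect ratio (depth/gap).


Aspect ratio = depth / gap
Ratio = 4.0 / 0.234 = 17.1

17.1


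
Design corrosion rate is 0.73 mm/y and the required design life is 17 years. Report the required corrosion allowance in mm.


Corrosion allowance = CR × design life
CA = 0.73 * 17 = 12.41 mm

12.41 mm


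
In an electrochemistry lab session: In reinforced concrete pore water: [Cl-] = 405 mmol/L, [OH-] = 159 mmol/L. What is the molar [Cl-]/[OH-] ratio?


Threshold parameter = [Cl-] / [OH-] (molar basis; both in mmol/L, so units cancel)
Ratio = 405 / 159 = 2.55

2.55


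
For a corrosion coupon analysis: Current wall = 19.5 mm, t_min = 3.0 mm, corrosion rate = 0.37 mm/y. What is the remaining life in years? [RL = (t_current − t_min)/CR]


Apply the remaining-life relation: RL = (t_current − t_min) / CR
RL = (19.5 − 3.0) / 0.37 = 16.5 / 0.37 = 44.6 years

44.6 years


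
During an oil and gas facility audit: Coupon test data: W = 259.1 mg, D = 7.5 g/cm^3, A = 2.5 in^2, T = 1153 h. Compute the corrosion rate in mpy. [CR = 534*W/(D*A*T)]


Apply the mpy weight-loss relation: CR = 534 * W / (D * A * T)
Numerator: 534 * 259.1 = 138359.4
Denominator: 7.5 * 2.5 * 1153 = 21618.75
CR = 138359.4 / 21618.75 = 6.39997 mpy

6.39997 mpy


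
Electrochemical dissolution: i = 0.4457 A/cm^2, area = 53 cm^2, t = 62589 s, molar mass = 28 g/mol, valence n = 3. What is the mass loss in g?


Apply Faraday's law: m = i*A*t*M / (n*F)
Total charge passed Q = i*A*t = 0.4457*53*62589 = 1478483.6169 C
m = Q*M/(n*F) = 1478483.6169*28/(3*96485) = 143.0189 g

143.0189 g


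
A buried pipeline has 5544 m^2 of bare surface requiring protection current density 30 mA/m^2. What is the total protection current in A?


I = area * current density, then convert mA → A (÷1000)
I = 5544 * 30 / 1000 = 166.32 A

166.32 A


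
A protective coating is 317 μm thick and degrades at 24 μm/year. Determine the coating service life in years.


Service life = thickness / degradation rate
Life = 317 / 24 = 13.2 years

13.2 years


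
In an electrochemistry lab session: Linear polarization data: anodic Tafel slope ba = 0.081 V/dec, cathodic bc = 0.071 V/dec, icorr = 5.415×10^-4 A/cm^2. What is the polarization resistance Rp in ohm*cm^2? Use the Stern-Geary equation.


Apply the Stern-Geary equation: Rp = ba*bc / (2.303*icorr*(ba+bc))
ba*bc = 0.081*0.071 = 0.005751
ba+bc = 0.152; 2.303*icorr*(ba+bc) = 2.303*5.415×10^-4*0.152 = 1.8955532×10^-4
Rp = 0.005751 / 1.8955532×10^-4 = 30.34 ohm*cm^2

30.34 ohm*cm^2


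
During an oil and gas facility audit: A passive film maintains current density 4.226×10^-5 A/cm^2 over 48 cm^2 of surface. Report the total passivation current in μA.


I = i_pass * A, then convert A → μA (×10^6)
I = 4.226×10^-5 * 48 * 10^6 = 2028.48 μA

2028.48 μA


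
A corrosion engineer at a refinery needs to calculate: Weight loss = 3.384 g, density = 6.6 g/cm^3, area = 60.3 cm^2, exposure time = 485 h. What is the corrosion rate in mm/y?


Apply the mm/y weight-loss relation: CR = 87600 * W / (D * A * T)
Numerator: 87600 * 3.384 = 296438.4
Denominator: 6.6 * 60.3 * 485 = 193020.3
CR = 296438.4 / 193020.3 = 1.5358 mm/y

1.5358 mm/y


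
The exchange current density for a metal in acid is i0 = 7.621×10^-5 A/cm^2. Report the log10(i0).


i0 = 7.621×10^-5 A/cm^2
log10(i0) = -4.118

-4.118


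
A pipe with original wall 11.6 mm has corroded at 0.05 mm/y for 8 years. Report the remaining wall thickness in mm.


Remaining wall = original − CR × time
t = 11.6 − 0.05*8 = 11.6 − 0.4 = 11.2 mm

11.2 mm


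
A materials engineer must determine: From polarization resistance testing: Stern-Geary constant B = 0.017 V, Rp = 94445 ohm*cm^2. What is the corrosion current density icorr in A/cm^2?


Apply the Stern-Geary relation: icorr = B / Rp
icorr = 0.017 / 94445 = 1.8×10^-7 A/cm^2

1.8×10^-7 A/cm^2


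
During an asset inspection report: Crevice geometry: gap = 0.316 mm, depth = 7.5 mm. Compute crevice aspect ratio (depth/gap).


Aspect ratio = depth / gap
Ratio = 7.5 / 0.316 = 23.7

23.7


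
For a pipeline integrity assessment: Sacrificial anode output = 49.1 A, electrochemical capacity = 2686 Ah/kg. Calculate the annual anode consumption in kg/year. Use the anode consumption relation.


Annual consumption = current * hours per year / capacity
Rate = 49.1 * 8760 / 2686 = 160.1 kg/year

160.1 kg/year


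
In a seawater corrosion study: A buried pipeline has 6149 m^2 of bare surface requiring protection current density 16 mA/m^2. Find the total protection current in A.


I = area * current density, then convert mA → A (÷1000)
I = 6149 * 16 / 1000 = 98.38 A

98.38 A


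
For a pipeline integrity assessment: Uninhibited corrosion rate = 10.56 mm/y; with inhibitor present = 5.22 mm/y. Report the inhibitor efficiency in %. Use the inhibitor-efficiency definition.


Apply the inhibitor-efficiency definition: IE = (CR_blank − CR_inh)/CR_blank × 100
IE = (10.56 − 5.22) / 10.56 × 100
IE = 5.34 / 10.56 × 100 = 50.6 %

50.6 %


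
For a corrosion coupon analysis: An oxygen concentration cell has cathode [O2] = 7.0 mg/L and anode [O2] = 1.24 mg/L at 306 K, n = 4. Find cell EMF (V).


Apply the Nernst concentration-cell relation: E = (RT/nF)*ln(C_cathode/C_anode)
RT/nF = 8.314*306/(4*96485) = 0.00659192 V
ln(7.0/1.24) = 1.7308
E = 0.00659192 * 1.7308 = 0.01141 V

0.01141 V


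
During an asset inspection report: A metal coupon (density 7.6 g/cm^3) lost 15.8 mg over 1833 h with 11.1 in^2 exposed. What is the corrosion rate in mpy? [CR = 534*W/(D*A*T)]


Apply the mpy weight-loss relation: CR = 534 * W / (D * A * T)
Numerator: 534 * 15.8 = 8437.2
Denominator: 7.6 * 11.1 * 1833 = 154631.88
CR = 8437.2 / 154631.88 = 0.055 mpy

0.055 mpy


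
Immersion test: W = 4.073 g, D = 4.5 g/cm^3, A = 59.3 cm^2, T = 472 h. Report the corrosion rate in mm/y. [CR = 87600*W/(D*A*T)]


Apply the mm/y weight-loss relation: CR = 87600 * W / (D * A * T)
Numerator: 87600 * 4.073 = 356794.8
Denominator: 4.5 * 59.3 * 472 = 125953.2
CR = 356794.8 / 125953.2 = 2.8328 mm/y

2.8328 mm/y


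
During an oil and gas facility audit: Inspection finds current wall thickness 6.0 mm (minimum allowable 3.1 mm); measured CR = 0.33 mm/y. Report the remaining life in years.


Apply the remaining-life relation: RL = (t_current − t_min) / CR
RL = (6.0 − 3.1) / 0.33 = 2.9 / 0.33 = 8.8 years

8.8 years


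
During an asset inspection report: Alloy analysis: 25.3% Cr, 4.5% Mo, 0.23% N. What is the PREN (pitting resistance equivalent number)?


Apply the PREN formula: PREN = Cr + 3.3*Mo + 16*N
PREN = 25.3 + 3.3*4.5 + 16*0.23
PREN = 25.3 + 14.85 + 3.68 = 43.83

43.83


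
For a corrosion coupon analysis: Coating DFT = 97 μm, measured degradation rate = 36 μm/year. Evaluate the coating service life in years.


Service life = thickness / degradation rate
Life = 97 / 36 = 2.7 years

2.7 years


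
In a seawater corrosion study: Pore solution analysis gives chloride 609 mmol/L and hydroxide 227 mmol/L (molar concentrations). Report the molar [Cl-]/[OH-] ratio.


Threshold parameter = [Cl-] / [OH-] (molar basis; both in mmol/L, so units cancel)
Ratio = 609 / 227 = 2.68

2.68


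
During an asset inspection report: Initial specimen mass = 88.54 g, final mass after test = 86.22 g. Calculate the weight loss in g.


Weight loss = initial − final
WL = 88.54 − 86.22 = 2.32 g

2.32 g


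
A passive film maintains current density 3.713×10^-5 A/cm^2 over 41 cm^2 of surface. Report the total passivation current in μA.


I = i_pass * A, then convert A → μA (×10^6)
I = 3.713×10^-5 * 41 * 10^6 = 1522.33 μA

1522.33 μA


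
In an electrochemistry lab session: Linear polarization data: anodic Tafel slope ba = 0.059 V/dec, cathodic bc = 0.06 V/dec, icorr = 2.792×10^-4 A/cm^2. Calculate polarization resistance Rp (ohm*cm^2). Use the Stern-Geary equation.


Apply the Stern-Geary equation: Rp = ba*bc / (2.303*icorr*(ba+bc))
ba*bc = 0.059*0.06 = 0.00354
ba+bc = 0.119; 2.303*icorr*(ba+bc) = 2.303*2.792×10^-4*0.119 = 7.6516714×10^-5
Rp = 0.00354 / 7.6516714×10^-5 = 46.26 ohm*cm^2

46.26 ohm*cm^2


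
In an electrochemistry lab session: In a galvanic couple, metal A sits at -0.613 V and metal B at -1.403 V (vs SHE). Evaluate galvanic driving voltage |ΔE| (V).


Driving voltage is the absolute potential difference.
|ΔE| = |-0.613 − (-1.403)| = 0.79 V

0.79 V


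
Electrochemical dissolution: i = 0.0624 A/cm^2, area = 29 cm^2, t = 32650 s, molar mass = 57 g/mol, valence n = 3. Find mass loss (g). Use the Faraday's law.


Apply Faraday's law: m = i*A*t*M / (n*F)
Total charge passed Q = i*A*t = 0.0624*29*32650 = 59083.44 C
m = Q*M/(n*F) = 59083.44*57/(3*96485) = 11.635 g

11.635 g


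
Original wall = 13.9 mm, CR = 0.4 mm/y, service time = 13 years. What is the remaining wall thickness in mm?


Remaining wall = original − CR × time
t = 13.9 − 0.4*13 = 13.9 − 5.2 = 8.7 mm

8.7 mm


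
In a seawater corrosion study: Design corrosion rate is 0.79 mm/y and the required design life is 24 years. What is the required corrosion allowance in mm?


Corrosion allowance = CR × design life
CA = 0.79 * 24 = 18.96 mm

18.96 mm


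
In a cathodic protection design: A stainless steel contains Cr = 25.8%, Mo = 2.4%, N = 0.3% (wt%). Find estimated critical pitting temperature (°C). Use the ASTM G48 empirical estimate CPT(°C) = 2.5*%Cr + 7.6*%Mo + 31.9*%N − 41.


Apply the ASTM G48 empirical CPT estimate: CPT(°C) = 2.5*%Cr + 7.6*%Mo + 31.9*%N − 41
2.5*25.8 = 64.5; 7.6*2.4 = 18.24; 31.9*0.3 = 9.57
CPT = 64.5 + 18.24 + 9.57 − 41 = 51.31 °C
Rounded to 0.1 °C: CPT ≈ 51.3 °C

51.3 °C


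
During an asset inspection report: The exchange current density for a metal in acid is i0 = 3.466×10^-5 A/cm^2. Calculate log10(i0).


i0 = 3.466×10^-5 A/cm^2
log10(i0) = -4.46

-4.46


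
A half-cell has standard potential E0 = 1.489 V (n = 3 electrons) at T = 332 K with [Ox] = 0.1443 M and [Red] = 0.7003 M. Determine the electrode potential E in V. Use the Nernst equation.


Apply the Nernst equation: E = E0 + (RT/nF)*ln([Ox]/[Red])
Step 1: RT/nF = 8.314*332/(3*96485) = 0.00953602 V
Step 2: [Ox]/[Red] = 0.1443/0.7003 = 0.206055
Step 3: ln(0.206055) = -1.579612
Step 4: correction = 0.00953602 * -1.579612 = -0.0151 V
E = 1.489 + -0.0151 = 1.4739 V

1.4739 V


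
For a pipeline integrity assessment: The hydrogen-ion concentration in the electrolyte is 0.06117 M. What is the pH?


pH = −log10[H+]
pH = −log10(0.06117) = 1.21

1.21


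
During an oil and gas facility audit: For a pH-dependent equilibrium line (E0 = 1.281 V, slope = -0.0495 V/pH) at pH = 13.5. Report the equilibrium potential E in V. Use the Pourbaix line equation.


Apply the Pourbaix line equation: E = E0 + slope*pH
E = 1.281 + (-0.0495)*13.5 = 1.281 + (-0.66825) = 0.61275 V
Rounded to 3 decimal places: E = 0.613 V

0.613 V


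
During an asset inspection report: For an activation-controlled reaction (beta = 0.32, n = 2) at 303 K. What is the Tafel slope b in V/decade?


Apply the Tafel slope relation: b = 2.303*R*T/(beta*n*F)
Numerator: 2.303 * 8.314 * 303 = 5801.58
Denominator: 0.32 * 2 * 96485 = 61750.4
b = 5801.58 / 61750.4 = 0.094 V/decade

0.094 V/decade


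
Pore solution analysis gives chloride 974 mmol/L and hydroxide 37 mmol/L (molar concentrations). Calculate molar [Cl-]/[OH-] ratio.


Threshold parameter = [Cl-] / [OH-] (molar basis; both in mmol/L, so units cancel)
Ratio = 974 / 37 = 26.32

26.32


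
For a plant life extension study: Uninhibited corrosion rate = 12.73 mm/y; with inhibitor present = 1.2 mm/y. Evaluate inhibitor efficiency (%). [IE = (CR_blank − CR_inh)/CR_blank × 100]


Apply the inhibitor-efficiency definition: IE = (CR_blank − CR_inh)/CR_blank × 100
IE = (12.73 − 1.2) / 12.73 × 100
IE = 11.53 / 12.73 × 100 = 90.6 %

90.6 %


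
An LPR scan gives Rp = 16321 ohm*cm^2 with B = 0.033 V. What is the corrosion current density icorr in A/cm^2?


Apply the Stern-Geary relation: icorr = B / Rp
icorr = 0.033 / 16321 = 2.022×10^-6 A/cm^2

2.022×10^-6 A/cm^2


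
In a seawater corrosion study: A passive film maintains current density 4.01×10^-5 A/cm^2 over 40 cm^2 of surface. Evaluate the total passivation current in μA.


I = i_pass * A, then convert A → μA (×10^6)
I = 4.01×10^-5 * 40 * 10^6 = 1604.0 μA

1604.0 μA


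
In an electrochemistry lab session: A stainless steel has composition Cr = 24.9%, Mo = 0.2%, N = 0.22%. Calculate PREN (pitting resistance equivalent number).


Apply the PREN formula: PREN = Cr + 3.3*Mo + 16*N
PREN = 24.9 + 3.3*0.2 + 16*0.22
PREN = 24.9 + 0.66 + 3.52 = 29.08

29.08


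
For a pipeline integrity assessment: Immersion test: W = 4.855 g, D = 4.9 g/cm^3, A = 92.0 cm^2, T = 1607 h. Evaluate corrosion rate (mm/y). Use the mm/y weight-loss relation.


Apply the mm/y weight-loss relation: CR = 87600 * W / (D * A * T)
Numerator: 87600 * 4.855 = 425298.0
Denominator: 4.9 * 92.0 * 1607 = 724435.6
CR = 425298.0 / 724435.6 = 0.587075 mm/y

0.587075 mm/y


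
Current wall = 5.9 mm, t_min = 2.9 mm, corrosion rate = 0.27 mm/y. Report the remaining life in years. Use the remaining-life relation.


Apply the remaining-life relation: RL = (t_current − t_min) / CR
RL = (5.9 − 2.9) / 0.27 = 3.0 / 0.27 = 11.1 years

11.1 years


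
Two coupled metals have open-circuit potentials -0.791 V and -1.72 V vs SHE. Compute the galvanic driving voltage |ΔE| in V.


Driving voltage is the absolute potential difference.
|ΔE| = |-0.791 − (-1.72)| = 0.929 V

0.929 V


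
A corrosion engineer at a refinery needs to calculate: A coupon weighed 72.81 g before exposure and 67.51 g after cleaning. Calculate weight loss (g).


Weight loss = initial − final
WL = 72.81 − 67.51 = 5.3 g

5.3 g


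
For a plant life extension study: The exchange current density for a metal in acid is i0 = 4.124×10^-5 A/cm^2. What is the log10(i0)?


i0 = 4.124×10^-5 A/cm^2
log10(i0) = -4.385

-4.385


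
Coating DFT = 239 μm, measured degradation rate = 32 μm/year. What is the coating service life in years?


Service life = thickness / degradation rate
Life = 239 / 32 = 7.5 years

7.5 years


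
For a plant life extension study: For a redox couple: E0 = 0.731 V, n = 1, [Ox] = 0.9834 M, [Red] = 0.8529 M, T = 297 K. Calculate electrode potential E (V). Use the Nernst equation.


Apply the Nernst equation: E = E0 + (RT/nF)*ln([Ox]/[Red])
Step 1: RT/nF = 8.314*297/(1*96485) = 0.02559214 V
Step 2: [Ox]/[Red] = 0.9834/0.8529 = 1.153007
Step 3: ln(1.153007) = 0.142373
Step 4: correction = 0.02559214 * 0.142373 = 0.0036 V
E = 0.731 + 0.0036 = 0.7346 V

0.7346 V


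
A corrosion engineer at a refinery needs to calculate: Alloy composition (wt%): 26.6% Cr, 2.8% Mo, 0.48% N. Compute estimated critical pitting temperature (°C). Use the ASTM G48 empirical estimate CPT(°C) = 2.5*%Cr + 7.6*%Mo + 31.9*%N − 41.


Apply the ASTM G48 empirical CPT estimate: CPT(°C) = 2.5*%Cr + 7.6*%Mo + 31.9*%N − 41
2.5*26.6 = 66.5; 7.6*2.8 = 21.28; 31.9*0.48 = 15.312
CPT = 66.5 + 21.28 + 15.312 − 41 = 62.092 °C
Rounded to 0.1 °C: CPT ≈ 62.1 °C

62.1 °C


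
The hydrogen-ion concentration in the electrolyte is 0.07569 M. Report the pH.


pH = −log10[H+]
pH = −log10(0.07569) = 1.12

1.12


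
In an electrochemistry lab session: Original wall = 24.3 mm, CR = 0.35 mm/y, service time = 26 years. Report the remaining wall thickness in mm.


Remaining wall = original − CR × time
t = 24.3 − 0.35*26 = 24.3 − 9.1 = 15.2 mm

15.2 mm


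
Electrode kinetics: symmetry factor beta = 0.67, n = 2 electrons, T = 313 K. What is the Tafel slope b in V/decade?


Apply the Tafel slope relation: b = 2.303*R*T/(beta*n*F)
Numerator: 2.303 * 8.314 * 313 = 5993.06
Denominator: 0.67 * 2 * 96485 = 129289.9
b = 5993.06 / 129289.9 = 0.046 V/decade

0.046 V/decade


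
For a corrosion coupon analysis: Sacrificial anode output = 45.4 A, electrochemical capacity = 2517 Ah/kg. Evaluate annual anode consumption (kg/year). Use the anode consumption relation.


Annual consumption = current * hours per year / capacity
Rate = 45.4 * 8760 / 2517 = 158.0 kg/year

158.0 kg/year


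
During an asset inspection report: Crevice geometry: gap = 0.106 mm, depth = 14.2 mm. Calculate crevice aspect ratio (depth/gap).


Aspect ratio = depth / gap
Ratio = 14.2 / 0.106 = 134.0

134.0


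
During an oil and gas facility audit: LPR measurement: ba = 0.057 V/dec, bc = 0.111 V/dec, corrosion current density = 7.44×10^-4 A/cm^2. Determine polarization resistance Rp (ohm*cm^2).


Apply the Stern-Geary equation: Rp = ba*bc / (2.303*icorr*(ba+bc))
ba*bc = 0.057*0.111 = 0.006327
ba+bc = 0.168; 2.303*icorr*(ba+bc) = 2.303*7.44×10^-4*0.168 = 2.8785658×10^-4
Rp = 0.006327 / 2.8785658×10^-4 = 21.98 ohm*cm^2

21.98 ohm*cm^2


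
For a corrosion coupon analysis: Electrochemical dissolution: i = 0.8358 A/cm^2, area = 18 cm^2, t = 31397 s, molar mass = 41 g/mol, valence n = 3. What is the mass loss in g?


Apply Faraday's law: m = i*A*t*M / (n*F)
Total charge passed Q = i*A*t = 0.8358*18*31397 = 472349.0268 C
m = Q*M/(n*F) = 472349.0268*41/(3*96485) = 66.906 g

66.906 g


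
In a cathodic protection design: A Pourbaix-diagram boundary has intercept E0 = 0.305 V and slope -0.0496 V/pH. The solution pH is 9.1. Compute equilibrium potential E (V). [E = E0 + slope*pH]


Apply the Pourbaix line equation: E = E0 + slope*pH
E = 0.305 + (-0.0496)*9.1 = 0.305 + (-0.45136) = -0.14636 V
Rounded to 4 decimal places: E = -0.1464 V

-0.1464 V


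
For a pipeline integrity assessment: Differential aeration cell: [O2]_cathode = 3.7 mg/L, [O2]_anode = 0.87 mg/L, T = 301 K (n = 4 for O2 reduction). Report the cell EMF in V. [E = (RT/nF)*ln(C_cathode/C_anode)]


Apply the Nernst concentration-cell relation: E = (RT/nF)*ln(C_cathode/C_anode)
RT/nF = 8.314*301/(4*96485) = 0.0064842 V
ln(3.7/0.87) = 1.44759
E = 0.0064842 * 1.44759 = 0.00939 V

0.00939 V


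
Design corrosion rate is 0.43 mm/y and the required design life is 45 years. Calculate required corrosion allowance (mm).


Corrosion allowance = CR × design life
CA = 0.43 * 45 = 19.35 mm

19.35 mm


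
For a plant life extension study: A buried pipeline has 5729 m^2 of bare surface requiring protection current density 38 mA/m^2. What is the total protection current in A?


I = area * current density, then convert mA → A (÷1000)
I = 5729 * 38 / 1000 = 217.7 A

217.7 A


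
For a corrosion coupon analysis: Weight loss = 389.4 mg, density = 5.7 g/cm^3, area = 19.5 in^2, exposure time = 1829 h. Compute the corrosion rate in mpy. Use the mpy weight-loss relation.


Apply the mpy weight-loss relation: CR = 534 * W / (D * A * T)
Numerator: 534 * 389.4 = 207939.6
Denominator: 5.7 * 19.5 * 1829 = 203293.35
CR = 207939.6 / 203293.35 = 1.0229 mpy

1.0229 mpy


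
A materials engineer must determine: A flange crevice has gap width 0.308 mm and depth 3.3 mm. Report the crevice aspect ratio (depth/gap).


Aspect ratio = depth / gap
Ratio = 3.3 / 0.308 = 10.7

10.7


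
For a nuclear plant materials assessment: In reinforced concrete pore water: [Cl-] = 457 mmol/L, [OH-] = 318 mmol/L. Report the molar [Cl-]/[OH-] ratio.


Threshold parameter = [Cl-] / [OH-] (molar basis; both in mmol/L, so units cancel)
Ratio = 457 / 318 = 1.44

1.44


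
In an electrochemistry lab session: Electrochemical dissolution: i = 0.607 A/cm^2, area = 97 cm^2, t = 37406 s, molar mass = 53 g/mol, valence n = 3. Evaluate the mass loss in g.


Apply Faraday's law: m = i*A*t*M / (n*F)
Total charge passed Q = i*A*t = 0.607*97*37406 = 2202427.874 C
m = Q*M/(n*F) = 2202427.874*53/(3*96485) = 403.271 g

403.271 g


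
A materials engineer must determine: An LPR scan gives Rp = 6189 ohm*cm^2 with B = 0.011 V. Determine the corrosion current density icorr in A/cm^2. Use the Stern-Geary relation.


Apply the Stern-Geary relation: icorr = B / Rp
icorr = 0.011 / 6189 = 1.777×10^-6 A/cm^2

1.777×10^-6 A/cm^2


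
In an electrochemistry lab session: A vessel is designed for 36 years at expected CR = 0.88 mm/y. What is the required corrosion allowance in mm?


Corrosion allowance = CR × design life
CA = 0.88 * 36 = 31.68 mm

31.68 mm


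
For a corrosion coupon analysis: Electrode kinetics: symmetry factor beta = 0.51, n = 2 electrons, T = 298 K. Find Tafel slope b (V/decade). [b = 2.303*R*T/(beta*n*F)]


Apply the Tafel slope relation: b = 2.303*R*T/(beta*n*F)
Numerator: 2.303 * 8.314 * 298 = 5705.85
Denominator: 0.51 * 2 * 96485 = 98414.7
b = 5705.85 / 98414.7 = 0.058 V/decade

0.058 V/decade


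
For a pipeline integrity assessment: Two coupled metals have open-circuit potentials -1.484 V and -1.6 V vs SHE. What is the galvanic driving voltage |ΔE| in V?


Driving voltage is the absolute potential difference.
|ΔE| = |-1.484 − (-1.6)| = 0.116 V

0.116 V


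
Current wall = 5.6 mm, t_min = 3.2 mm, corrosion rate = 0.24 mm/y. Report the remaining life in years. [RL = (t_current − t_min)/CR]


Apply the remaining-life relation: RL = (t_current − t_min) / CR
RL = (5.6 − 3.2) / 0.24 = 2.4 / 0.24 = 10.0 years

10.0 years


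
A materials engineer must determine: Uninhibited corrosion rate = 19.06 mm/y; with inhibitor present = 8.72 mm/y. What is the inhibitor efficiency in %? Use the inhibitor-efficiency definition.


Apply the inhibitor-efficiency definition: IE = (CR_blank − CR_inh)/CR_blank × 100
IE = (19.06 − 8.72) / 19.06 × 100
IE = 10.34 / 19.06 × 100 = 54.2 %

54.2 %


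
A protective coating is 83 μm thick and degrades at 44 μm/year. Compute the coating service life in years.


Service life = thickness / degradation rate
Life = 83 / 44 = 1.9 years

1.9 years


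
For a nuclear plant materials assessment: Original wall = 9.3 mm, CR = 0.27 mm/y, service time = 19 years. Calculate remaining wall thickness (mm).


Remaining wall = original − CR × time
t = 9.3 − 0.27*19 = 9.3 − 5.13 = 4.17 mm

4.17 mm


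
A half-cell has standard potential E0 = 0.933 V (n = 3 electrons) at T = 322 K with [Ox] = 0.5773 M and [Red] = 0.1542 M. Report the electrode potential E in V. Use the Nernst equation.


Apply the Nernst equation: E = E0 + (RT/nF)*ln([Ox]/[Red])
Step 1: RT/nF = 8.314*322/(3*96485) = 0.00924879 V
Step 2: [Ox]/[Red] = 0.5773/0.1542 = 3.743839
Step 3: ln(3.743839) = 1.320112
Step 4: correction = 0.00924879 * 1.320112 = 0.0122 V
E = 0.933 + 0.0122 = 0.9452 V

0.9452 V


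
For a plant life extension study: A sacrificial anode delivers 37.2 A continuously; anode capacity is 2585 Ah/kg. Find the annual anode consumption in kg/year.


Annual consumption = current * hours per year / capacity
Rate = 37.2 * 8760 / 2585 = 126.1 kg/year

126.1 kg/year


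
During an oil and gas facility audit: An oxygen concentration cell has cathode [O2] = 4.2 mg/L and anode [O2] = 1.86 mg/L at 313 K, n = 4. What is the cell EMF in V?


Apply the Nernst concentration-cell relation: E = (RT/nF)*ln(C_cathode/C_anode)
RT/nF = 8.314*313/(4*96485) = 0.00674271 V
ln(4.2/1.86) = 0.81451
E = 0.00674271 * 0.81451 = 0.00549 V

0.00549 V


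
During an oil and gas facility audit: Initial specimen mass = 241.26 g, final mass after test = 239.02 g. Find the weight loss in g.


Weight loss = initial − final
WL = 241.26 − 239.02 = 2.24 g

2.24 g


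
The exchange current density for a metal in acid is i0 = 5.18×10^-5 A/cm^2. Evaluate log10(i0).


i0 = 5.18×10^-5 A/cm^2
log10(i0) = -4.286

-4.286


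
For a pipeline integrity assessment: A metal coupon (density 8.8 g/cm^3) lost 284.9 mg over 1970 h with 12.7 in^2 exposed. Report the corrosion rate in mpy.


Apply the mpy weight-loss relation: CR = 534 * W / (D * A * T)
Numerator: 534 * 284.9 = 152136.6
Denominator: 8.8 * 12.7 * 1970 = 220167.2
CR = 152136.6 / 220167.2 = 0.691 mpy

0.691 mpy
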